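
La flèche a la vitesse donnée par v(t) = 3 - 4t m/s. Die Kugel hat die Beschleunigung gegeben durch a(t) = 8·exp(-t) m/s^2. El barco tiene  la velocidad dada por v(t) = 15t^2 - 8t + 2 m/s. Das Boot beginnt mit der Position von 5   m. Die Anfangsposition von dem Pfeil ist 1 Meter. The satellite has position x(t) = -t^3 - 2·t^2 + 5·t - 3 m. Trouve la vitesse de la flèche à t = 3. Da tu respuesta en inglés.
From the given velocity equation v(t) = 3 - 4·t, we substitute t = 3 to get v = -9.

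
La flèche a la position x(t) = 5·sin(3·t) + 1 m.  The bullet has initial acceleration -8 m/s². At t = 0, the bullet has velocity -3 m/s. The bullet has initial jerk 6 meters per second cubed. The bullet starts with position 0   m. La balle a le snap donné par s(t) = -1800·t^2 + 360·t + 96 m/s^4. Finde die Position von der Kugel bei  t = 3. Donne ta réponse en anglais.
To find the answer, we compute 4 integrals of s(t) = -1800·t^2 + 360·t + 96. Integrating snap and using the initial condition j(0) = 6, we get j(t) = -600·t^3 + 180·t^2 + 96·t + 6. The antiderivative of jerk is acceleration. Using a(0) = -8, we get a(t) = -150·t^4 + 60·t^3 + 48·t^2 + 6·t - 8. Finding the antiderivative of a(t) and using v(0) = -3: v(t) = -30·t^5 + 15·t^4 + 16·t^3 + 3·t^2 - 8·t - 3. The antiderivative of velocity is position. Using x(0) = 0, we get x(t) = -5·t^6 + 3·t^5 + 4·t^4 + t^3 - 4·t^2 - 3·t. From the given position equation x(t) = -5·t^6 + 3·t^5 + 4·t^4 + t^3 - 4·t^2 - 3·t, we substitute t = 3 to get x = -2610.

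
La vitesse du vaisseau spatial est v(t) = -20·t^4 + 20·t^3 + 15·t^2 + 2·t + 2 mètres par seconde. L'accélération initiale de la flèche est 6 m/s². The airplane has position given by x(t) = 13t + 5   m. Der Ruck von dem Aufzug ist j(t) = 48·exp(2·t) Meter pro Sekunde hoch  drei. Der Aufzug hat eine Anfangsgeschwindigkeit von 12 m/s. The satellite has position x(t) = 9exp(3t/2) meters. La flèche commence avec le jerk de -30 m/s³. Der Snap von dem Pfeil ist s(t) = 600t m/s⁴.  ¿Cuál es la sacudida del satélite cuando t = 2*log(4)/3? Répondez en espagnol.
Para resolver esto, necesitamos tomar 3 derivadas de nuestra ecuación de la posición x(t) = 9·exp(3·t/2). La derivada de la posición da la velocidad: v(t) = 27·exp(3·t/2)/2. La derivada de la velocidad da la aceleración: a(t) = 81·exp(3·t/2)/4. Tomando d/dt de a(t), encontramos j(t) = 243·exp(3·t/2)/8. Tenemos la sacudida j(t) = 243·exp(3·t/2)/8. Sustituyendo t = 2*log(4)/3: j(2*log(4)/3) = 243/2.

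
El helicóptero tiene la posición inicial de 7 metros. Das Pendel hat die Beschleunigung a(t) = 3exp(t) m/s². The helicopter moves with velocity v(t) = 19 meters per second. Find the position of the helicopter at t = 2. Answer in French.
Pour résoudre ceci, nous devons prendre 1 primitive de notre équation de la vitesse v(t) = 19. En intégrant la vitesse et en utilisant la condition initiale x(0) = 7, nous obtenons x(t) = 19·t + 7. Nous avons la position x(t) = 19·t + 7. En substituant t = 2: x(2) = 45.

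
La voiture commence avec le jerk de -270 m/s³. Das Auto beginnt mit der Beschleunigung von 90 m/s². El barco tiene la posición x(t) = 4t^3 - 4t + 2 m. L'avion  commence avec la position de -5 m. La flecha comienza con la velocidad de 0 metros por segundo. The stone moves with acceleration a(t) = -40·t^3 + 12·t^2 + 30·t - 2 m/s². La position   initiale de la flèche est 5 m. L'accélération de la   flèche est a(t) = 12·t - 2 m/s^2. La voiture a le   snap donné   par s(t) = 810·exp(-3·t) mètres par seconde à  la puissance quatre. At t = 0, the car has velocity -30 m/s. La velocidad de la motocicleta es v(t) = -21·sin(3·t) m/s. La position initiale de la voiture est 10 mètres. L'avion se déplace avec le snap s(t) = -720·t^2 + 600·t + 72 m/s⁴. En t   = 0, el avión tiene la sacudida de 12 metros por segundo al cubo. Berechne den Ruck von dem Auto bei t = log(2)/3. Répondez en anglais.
We must find the antiderivative of our snap equation s(t) = 810·exp(-3·t) 1 time. The antiderivative of snap is jerk. Using j(0) = -270, we get j(t) = -270·exp(-3·t). From the given jerk equation j(t) = -270·exp(-3·t), we substitute t = log(2)/3 to get j = -135.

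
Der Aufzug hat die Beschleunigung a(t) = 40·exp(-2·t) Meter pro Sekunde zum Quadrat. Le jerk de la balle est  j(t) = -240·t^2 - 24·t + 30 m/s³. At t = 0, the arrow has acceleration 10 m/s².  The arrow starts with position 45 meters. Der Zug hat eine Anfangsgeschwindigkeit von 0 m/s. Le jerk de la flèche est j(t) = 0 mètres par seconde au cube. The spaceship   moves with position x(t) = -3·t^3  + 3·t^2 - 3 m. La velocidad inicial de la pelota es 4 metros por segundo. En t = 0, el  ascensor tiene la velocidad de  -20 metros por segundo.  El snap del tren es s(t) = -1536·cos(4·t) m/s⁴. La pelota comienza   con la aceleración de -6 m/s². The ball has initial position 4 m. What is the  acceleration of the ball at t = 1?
To find the answer, we compute 1 integral of j(t) = -240·t^2 - 24·t + 30. The antiderivative of jerk is acceleration. Using a(0) = -6, we get a(t) = -80·t^3 - 12·t^2 + 30·t - 6. We have acceleration a(t) = -80·t^3 - 12·t^2 + 30·t - 6. Substituting t = 1: a(1) = -68.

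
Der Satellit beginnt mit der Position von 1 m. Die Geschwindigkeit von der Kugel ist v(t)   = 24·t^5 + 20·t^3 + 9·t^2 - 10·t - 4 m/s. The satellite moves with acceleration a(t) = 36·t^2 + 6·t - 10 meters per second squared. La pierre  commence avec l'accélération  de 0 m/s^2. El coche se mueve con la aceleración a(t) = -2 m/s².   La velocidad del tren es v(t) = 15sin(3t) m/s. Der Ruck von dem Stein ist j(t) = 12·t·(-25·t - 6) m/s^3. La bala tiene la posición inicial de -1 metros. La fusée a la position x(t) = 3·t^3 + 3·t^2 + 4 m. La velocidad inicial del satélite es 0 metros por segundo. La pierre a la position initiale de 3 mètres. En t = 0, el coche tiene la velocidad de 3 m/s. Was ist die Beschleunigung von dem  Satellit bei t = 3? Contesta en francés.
En utilisant a(t) = 36·t^2 + 6·t - 10 et en substituant t = 3, nous trouvons a = 332.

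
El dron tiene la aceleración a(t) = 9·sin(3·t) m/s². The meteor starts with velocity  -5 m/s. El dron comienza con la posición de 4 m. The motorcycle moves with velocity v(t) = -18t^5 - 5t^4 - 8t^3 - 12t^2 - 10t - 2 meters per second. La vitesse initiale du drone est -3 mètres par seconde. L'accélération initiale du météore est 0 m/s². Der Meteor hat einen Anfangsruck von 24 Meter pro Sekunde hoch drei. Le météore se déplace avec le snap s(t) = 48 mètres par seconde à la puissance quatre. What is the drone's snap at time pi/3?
We must differentiate our acceleration equation a(t) = 9·sin(3·t) 2 times. Taking d/dt of a(t), we find j(t) = 27·cos(3·t). Taking d/dt of j(t), we find s(t) = -81·sin(3·t). Using s(t) = -81·sin(3·t) and substituting t = pi/3, we find s = 0.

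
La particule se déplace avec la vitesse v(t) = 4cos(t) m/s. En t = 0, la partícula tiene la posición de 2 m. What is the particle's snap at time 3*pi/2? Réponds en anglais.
To solve this, we need to take 3 derivatives of our velocity equation v(t) = 4·cos(t). Taking d/dt of v(t), we find a(t) = -4·sin(t). Taking d/dt of a(t), we find j(t) = -4·cos(t). Taking d/dt of j(t), we find s(t) = 4·sin(t). We have snap s(t) = 4·sin(t). Substituting t = 3*pi/2: s(3*pi/2) = -4.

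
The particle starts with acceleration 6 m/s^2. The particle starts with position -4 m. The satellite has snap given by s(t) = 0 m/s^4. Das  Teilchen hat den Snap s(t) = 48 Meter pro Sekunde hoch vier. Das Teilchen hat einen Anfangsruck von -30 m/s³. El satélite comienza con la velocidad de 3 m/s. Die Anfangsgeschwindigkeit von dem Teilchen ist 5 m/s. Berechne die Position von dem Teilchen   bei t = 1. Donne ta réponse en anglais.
Starting from snap s(t) = 48, we take 4 integrals. The integral of snap is jerk. Using j(0) = -30, we get j(t) = 48·t - 30. Integrating jerk and using the initial condition a(0) = 6, we get a(t) = 24·t^2 - 30·t + 6. Taking ∫a(t)dt and applying v(0) = 5, we find v(t) = 8·t^3 - 15·t^2 + 6·t + 5. Finding the antiderivative of v(t) and using x(0) = -4: x(t) = 2·t^4 - 5·t^3 + 3·t^2 + 5·t - 4. We have position x(t) = 2·t^4 - 5·t^3 + 3·t^2 + 5·t - 4. Substituting t = 1: x(1) = 1.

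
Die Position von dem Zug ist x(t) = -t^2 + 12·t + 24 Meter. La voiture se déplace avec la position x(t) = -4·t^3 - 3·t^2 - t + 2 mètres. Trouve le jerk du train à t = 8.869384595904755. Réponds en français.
Pour résoudre ceci, nous devons prendre 3 dérivées de notre équation de la position x(t) = -t^2 + 12·t + 24. En dérivant la position, nous obtenons la vitesse: v(t) = 12 - 2·t. La dérivée de la vitesse donne l'accélération: a(t) = -2. La dérivée de l'accélération donne le jerk: j(t) = 0. En utilisant j(t) = 0 et en substituant t = 8.869384595904755, nous trouvons j = 0.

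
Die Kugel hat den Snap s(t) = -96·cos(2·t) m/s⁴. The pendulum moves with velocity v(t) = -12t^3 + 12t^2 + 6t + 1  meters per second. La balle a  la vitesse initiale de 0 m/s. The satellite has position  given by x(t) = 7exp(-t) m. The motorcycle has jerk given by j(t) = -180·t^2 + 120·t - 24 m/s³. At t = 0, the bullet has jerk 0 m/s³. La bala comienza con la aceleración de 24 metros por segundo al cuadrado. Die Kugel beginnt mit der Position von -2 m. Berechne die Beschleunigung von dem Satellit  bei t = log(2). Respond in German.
Um dies zu lösen, müssen wir 2 Ableitungen unserer Gleichung für die Position x(t) = 7·exp(-t) nehmen. Die Ableitung von der Position ergibt die Geschwindigkeit: v(t) = -7·exp(-t). Durch Ableiten von der Geschwindigkeit erhalten wir die Beschleunigung: a(t) = 7·exp(-t). Wir haben die Beschleunigung a(t) = 7·exp(-t). Durch Einsetzen von t = log(2): a(log(2)) = 7/2.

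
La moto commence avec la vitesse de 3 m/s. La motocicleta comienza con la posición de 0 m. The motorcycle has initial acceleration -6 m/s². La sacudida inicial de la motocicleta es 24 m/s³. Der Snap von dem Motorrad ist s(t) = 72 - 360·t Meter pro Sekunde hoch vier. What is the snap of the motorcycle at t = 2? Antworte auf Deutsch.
Mit s(t) = 72 - 360·t und Einsetzen von t = 2, finden wir s = -648.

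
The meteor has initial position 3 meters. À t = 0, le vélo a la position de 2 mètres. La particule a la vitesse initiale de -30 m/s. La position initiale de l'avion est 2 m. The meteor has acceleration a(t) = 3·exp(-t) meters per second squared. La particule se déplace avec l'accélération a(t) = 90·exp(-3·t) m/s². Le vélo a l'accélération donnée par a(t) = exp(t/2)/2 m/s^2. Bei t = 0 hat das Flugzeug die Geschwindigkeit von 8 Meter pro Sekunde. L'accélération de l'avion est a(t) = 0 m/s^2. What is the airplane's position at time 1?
Starting from acceleration a(t) = 0, we take 2 antiderivatives. The antiderivative of acceleration, with v(0) = 8, gives velocity: v(t) = 8. Finding the integral of v(t) and using x(0) = 2: x(t) = 8·t + 2. Using x(t) = 8·t + 2 and substituting t = 1, we find x = 10.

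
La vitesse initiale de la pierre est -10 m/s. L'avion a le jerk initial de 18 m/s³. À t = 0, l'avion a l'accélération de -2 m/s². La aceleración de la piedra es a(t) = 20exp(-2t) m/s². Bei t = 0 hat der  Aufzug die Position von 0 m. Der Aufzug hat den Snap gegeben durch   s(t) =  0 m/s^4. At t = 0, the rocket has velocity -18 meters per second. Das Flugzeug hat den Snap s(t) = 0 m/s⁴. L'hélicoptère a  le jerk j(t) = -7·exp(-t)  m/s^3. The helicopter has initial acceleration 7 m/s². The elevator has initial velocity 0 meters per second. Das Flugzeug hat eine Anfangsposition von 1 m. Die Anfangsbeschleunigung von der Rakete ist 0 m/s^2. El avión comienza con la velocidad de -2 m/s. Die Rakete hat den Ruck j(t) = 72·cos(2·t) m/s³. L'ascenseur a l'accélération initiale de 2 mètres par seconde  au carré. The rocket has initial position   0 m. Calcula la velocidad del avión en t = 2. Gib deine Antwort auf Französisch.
Nous devons intégrer notre équation du snap s(t) = 0 3 fois. En intégrant le snap et en utilisant la condition initiale j(0) = 18, nous obtenons j(t) = 18. La primitive du jerk, avec a(0) = -2, donne l'accélération: a(t) = 18·t - 2. En intégrant l'accélération et en utilisant la condition initiale v(0) = -2, nous obtenons v(t) = 9·t^2 - 2·t - 2. De l'équation de la vitesse v(t) = 9·t^2 - 2·t - 2, nous substituons t = 2 pour obtenir v = 30.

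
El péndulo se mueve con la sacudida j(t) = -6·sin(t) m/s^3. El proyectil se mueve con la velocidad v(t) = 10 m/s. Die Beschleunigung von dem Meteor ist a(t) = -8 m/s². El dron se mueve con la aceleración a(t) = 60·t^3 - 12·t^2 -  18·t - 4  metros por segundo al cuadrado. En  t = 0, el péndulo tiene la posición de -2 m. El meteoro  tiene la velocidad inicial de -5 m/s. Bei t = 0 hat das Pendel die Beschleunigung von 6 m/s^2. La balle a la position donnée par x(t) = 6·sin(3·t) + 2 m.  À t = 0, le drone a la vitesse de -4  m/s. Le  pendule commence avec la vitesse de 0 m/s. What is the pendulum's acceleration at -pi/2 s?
We need to integrate our jerk equation j(t) = -6·sin(t) 1 time. Finding the antiderivative of j(t) and using a(0) = 6: a(t) = 6·cos(t). We have acceleration a(t) = 6·cos(t). Substituting t = -pi/2: a(-pi/2) = 0.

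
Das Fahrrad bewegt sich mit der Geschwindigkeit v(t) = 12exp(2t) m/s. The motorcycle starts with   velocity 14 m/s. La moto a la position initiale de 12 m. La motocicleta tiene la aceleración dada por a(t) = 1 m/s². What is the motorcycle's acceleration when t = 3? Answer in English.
From the given acceleration equation a(t) = 1, we substitute t = 3 to get a = 1.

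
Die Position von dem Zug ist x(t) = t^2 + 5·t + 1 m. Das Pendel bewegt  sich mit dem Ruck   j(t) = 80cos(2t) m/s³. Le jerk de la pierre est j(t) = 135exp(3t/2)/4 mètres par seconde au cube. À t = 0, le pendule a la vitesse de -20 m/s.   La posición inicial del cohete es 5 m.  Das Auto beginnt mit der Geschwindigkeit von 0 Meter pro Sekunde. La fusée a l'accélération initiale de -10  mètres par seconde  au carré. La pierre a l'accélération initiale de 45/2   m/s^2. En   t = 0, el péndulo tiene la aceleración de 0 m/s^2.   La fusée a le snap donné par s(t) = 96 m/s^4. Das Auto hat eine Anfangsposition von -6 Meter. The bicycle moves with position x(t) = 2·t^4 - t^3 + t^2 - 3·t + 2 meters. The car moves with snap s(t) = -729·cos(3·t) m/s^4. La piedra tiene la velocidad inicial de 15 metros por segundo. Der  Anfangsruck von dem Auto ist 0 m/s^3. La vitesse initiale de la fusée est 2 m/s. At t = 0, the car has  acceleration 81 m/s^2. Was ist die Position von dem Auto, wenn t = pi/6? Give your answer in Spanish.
Partiendo del snap s(t) = -729·cos(3·t), tomamos 4 antiderivadas. Tomando ∫s(t)dt y aplicando j(0) = 0, encontramos j(t) = -243·sin(3·t). La integral de la sacudida, con a(0) = 81, da la aceleración: a(t) = 81·cos(3·t). La antiderivada de la aceleración, con v(0) = 0, da la velocidad: v(t) = 27·sin(3·t). Integrando la velocidad y usando la condición inicial x(0) = -6, obtenemos x(t) = 3 - 9·cos(3·t). Tenemos la posición x(t) = 3 - 9·cos(3·t). Sustituyendo t = pi/6: x(pi/6) = 3.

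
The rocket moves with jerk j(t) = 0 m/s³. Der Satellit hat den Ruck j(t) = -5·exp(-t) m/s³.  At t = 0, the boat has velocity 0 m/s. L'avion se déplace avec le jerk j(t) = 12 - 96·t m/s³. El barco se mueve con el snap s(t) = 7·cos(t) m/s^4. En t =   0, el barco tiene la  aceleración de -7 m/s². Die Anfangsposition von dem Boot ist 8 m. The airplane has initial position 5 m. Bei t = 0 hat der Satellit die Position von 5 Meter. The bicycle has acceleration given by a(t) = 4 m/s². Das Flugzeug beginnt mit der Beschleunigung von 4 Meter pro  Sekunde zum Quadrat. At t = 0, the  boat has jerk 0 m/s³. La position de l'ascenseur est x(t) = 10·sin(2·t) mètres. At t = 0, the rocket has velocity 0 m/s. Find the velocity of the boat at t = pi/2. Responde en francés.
En partant du snap s(t) = 7·cos(t), nous prenons 3 intégrales. La primitive du snap, avec j(0) = 0, donne le jerk: j(t) = 7·sin(t). La primitive du jerk, avec a(0) = -7, donne l'accélération: a(t) = -7·cos(t). La primitive de l'accélération est la vitesse. En utilisant v(0) = 0, nous obtenons v(t) = -7·sin(t). Nous avons la vitesse v(t) = -7·sin(t). En substituant t = pi/2: v(pi/2) = -7.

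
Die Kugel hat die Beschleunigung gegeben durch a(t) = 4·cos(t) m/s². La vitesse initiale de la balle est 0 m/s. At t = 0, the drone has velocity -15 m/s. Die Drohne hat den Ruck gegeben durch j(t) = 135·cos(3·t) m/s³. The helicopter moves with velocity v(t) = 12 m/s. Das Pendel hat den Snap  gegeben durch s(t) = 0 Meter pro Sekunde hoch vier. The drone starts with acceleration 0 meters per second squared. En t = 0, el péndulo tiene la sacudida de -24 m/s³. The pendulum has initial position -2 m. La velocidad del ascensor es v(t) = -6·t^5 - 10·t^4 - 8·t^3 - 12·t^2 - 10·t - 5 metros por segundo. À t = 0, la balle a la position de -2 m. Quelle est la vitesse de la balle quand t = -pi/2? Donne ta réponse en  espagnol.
Debemos encontrar la antiderivada de nuestra ecuación de la aceleración a(t) = 4·cos(t) 1 vez. La integral de la aceleración es la velocidad. Usando v(0) = 0, obtenemos v(t) = 4·sin(t). Tenemos la velocidad v(t) = 4·sin(t). Sustituyendo t = -pi/2: v(-pi/2) = -4.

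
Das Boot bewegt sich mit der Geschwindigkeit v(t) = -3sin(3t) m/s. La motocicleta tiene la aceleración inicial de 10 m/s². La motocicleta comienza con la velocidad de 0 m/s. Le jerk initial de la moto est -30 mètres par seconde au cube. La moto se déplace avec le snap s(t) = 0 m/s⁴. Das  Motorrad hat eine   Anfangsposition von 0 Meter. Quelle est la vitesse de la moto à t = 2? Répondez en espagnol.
Necesitamos integrar nuestra ecuación del snap s(t) = 0 3 veces. Tomando ∫s(t)dt y aplicando j(0) = -30, encontramos j(t) = -30. La antiderivada de la sacudida, con a(0) = 10, da la aceleración: a(t) = 10 - 30·t. Integrando la aceleración y usando la condición inicial v(0) = 0, obtenemos v(t) = 5·t·(2 - 3·t). Tenemos la velocidad v(t) = 5·t·(2 - 3·t). Sustituyendo t = 2: v(2) = -40.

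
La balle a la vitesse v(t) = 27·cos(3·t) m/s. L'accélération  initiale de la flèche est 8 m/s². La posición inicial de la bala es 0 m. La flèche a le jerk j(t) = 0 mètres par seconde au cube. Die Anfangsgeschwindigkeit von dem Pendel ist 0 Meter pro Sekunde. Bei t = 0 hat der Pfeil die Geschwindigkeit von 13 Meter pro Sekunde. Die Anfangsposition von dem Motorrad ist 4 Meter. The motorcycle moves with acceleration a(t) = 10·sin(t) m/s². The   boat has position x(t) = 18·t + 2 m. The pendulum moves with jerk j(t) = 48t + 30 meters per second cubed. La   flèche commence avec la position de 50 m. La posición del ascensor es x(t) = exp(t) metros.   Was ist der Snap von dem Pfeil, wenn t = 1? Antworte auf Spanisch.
Debemos derivar nuestra ecuación de la sacudida j(t) = 0 1 vez. Tomando d/dt de j(t), encontramos s(t) = 0. De la ecuación del snap s(t) = 0, sustituimos t = 1 para obtener s = 0.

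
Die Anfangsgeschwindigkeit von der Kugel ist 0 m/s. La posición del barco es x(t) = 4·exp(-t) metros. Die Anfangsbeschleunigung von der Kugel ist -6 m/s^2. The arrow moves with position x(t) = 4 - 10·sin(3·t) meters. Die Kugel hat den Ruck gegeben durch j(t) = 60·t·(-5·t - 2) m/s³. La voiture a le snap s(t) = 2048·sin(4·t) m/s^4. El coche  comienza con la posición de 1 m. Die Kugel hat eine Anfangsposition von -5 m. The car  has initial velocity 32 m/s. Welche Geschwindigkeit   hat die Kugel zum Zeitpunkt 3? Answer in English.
We must find the antiderivative of our jerk equation j(t) = 60·t·(-5·t - 2) 2 times. Taking ∫j(t)dt and applying a(0) = -6, we find a(t) = -100·t^3 - 60·t^2 - 6. Taking ∫a(t)dt and applying v(0) = 0, we find v(t) = t·(-25·t^3 - 20·t^2 - 6). We have velocity v(t) = t·(-25·t^3 - 20·t^2 - 6). Substituting t = 3: v(3) = -2583.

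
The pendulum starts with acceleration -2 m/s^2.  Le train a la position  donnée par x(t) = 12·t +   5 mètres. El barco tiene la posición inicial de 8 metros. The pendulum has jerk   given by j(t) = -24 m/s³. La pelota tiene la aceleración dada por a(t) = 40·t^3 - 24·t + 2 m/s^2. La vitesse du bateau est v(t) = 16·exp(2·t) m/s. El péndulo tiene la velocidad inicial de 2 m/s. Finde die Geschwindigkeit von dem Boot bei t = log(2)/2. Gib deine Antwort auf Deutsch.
Wir haben die Geschwindigkeit v(t) = 16·exp(2·t). Durch Einsetzen von t = log(2)/2: v(log(2)/2) = 32.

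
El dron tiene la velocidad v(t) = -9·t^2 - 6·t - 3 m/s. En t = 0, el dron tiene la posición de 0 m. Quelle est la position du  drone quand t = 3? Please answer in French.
Nous devons trouver l'intégrale de notre équation de la vitesse v(t) = -9·t^2 - 6·t - 3 1 fois. En prenant ∫v(t)dt et en appliquant x(0) = 0, nous trouvons x(t) = -3·t^3 - 3·t^2 - 3·t. Nous avons la position x(t) = -3·t^3 - 3·t^2 - 3·t. En substituant t = 3: x(3) = -117.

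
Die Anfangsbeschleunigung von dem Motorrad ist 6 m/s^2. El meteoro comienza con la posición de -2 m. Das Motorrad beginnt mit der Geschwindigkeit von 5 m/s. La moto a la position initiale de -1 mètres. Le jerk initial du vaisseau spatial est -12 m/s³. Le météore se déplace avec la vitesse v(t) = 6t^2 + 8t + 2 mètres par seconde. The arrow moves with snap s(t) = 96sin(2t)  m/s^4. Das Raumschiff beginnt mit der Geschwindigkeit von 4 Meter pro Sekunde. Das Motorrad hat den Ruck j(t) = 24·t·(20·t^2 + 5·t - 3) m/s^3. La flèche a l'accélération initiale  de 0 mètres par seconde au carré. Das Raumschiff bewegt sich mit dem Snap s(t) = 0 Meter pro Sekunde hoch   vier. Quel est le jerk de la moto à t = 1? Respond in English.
Using j(t) = 24·t·(20·t^2 + 5·t - 3) and substituting t = 1, we find j = 528.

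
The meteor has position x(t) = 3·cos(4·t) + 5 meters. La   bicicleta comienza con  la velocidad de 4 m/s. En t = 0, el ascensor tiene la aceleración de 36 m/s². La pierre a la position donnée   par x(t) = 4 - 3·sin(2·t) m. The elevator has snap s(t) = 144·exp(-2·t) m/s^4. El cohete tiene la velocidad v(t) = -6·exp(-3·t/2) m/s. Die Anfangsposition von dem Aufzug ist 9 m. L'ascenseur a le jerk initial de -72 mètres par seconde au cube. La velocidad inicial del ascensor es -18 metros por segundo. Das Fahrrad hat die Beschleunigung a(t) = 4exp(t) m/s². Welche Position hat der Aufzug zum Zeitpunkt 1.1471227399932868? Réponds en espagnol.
Debemos encontrar la integral de nuestra ecuación del snap s(t) = 144·exp(-2·t) 4 veces. Tomando ∫s(t)dt y aplicando j(0) = -72, encontramos j(t) = -72·exp(-2·t). Tomando ∫j(t)dt y aplicando a(0) = 36, encontramos a(t) = 36·exp(-2·t). La antiderivada de la aceleración, con v(0) = -18, da la velocidad: v(t) = -18·exp(-2·t). Tomando ∫v(t)dt y aplicando x(0) = 9, encontramos x(t) = 9·exp(-2·t). Tenemos la posición x(t) = 9·exp(-2·t). Sustituyendo t = 1.1471227399932868: x(1.1471227399932868) = 0.907537036005663.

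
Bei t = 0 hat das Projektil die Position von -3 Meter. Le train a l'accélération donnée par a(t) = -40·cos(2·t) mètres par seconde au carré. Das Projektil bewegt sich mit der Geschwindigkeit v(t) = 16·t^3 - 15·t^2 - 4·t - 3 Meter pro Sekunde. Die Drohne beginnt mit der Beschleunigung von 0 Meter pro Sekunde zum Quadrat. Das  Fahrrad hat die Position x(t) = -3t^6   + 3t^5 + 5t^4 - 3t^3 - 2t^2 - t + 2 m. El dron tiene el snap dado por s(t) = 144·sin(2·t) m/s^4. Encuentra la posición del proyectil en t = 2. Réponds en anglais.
To solve this, we need to take 1 antiderivative of our velocity equation v(t) = 16·t^3 - 15·t^2 - 4·t - 3. Taking ∫v(t)dt and applying x(0) = -3, we find x(t) = 4·t^4 - 5·t^3 - 2·t^2 - 3·t - 3. From the given position equation x(t) = 4·t^4 - 5·t^3 - 2·t^2 - 3·t - 3, we substitute t = 2 to get x = 7.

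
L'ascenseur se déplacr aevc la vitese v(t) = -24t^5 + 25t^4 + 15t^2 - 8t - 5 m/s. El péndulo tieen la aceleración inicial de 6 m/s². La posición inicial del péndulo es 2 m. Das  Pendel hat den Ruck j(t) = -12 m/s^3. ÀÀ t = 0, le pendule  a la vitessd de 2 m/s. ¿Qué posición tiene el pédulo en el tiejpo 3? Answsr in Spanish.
Para resolver esto, necesitamos tomar 3 antiderivadas de nuestra ecuación de la sacudida j(t) = -12. La antiderivada de la sacudida, con a(0) = 6, da la aceleración: a(t) = 6 - 12·t. La antiderivada de la aceleración, con v(0) = 2, da la velocidad: v(t) = -6·t^2 + 6·t + 2. Tomando ∫v(t)dt y aplicando x(0) = 2, encontramos x(t) = -2·t^3 + 3·t^2 + 2·t + 2. Tenemos la posición x(t) = -2·t^3 + 3·t^2 + 2·t + 2. Sustituyendo t = 3: x(3) = -19.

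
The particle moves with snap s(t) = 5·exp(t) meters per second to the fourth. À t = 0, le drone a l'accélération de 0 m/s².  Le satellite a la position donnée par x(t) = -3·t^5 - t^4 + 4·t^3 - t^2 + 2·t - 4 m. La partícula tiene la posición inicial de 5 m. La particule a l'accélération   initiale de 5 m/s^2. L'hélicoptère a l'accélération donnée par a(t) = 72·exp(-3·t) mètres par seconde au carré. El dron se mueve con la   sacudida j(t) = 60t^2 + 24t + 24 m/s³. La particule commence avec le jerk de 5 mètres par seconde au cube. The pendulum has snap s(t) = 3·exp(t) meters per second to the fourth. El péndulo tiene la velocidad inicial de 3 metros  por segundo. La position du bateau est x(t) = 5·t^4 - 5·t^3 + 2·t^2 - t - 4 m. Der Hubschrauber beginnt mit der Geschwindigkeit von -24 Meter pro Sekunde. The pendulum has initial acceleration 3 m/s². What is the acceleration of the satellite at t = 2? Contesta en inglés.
Starting from position x(t) = -3·t^5 - t^4 + 4·t^3 - t^2 + 2·t - 4, we take 2 derivatives. The derivative of position gives velocity: v(t) = -15·t^4 - 4·t^3 + 12·t^2 - 2·t + 2. Differentiating velocity, we get acceleration: a(t) = -60·t^3 - 12·t^2 + 24·t - 2. We have acceleration a(t) = -60·t^3 - 12·t^2 + 24·t - 2. Substituting t = 2: a(2) = -482.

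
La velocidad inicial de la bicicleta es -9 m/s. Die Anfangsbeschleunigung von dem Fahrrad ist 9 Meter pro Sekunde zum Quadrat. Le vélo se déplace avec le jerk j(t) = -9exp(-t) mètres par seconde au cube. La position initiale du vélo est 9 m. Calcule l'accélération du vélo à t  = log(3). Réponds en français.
Pour résoudre ceci, nous devons prendre 1 primitive de notre équation du jerk j(t) = -9·exp(-t). En prenant ∫j(t)dt et en appliquant a(0) = 9, nous trouvons a(t) = 9·exp(-t). En utilisant a(t) = 9·exp(-t) et en substituant t = log(3), nous trouvons a = 3.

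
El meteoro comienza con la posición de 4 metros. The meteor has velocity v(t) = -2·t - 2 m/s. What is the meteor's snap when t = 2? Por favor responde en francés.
En partant de la vitesse v(t) = -2·t - 2, nous prenons 3 dérivées. En prenant d/dt de v(t), nous trouvons a(t) = -2. En dérivant l'accélération, nous obtenons le jerk: j(t) = 0. En dérivant le jerk, nous obtenons le snap: s(t) = 0. Nous avons le snap s(t) = 0. En substituant t = 2: s(2) = 0.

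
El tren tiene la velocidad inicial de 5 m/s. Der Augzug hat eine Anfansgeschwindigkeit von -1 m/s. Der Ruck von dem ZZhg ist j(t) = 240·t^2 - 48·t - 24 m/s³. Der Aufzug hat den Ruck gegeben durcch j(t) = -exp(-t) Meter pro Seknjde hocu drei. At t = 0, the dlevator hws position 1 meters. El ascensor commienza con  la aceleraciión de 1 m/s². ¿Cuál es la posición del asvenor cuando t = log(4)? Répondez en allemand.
Wir müssen das Integral unserer Gleichung für den Ruck j(t) = -exp(-t) 3-mal finden. Mit ∫j(t)dt und Anwendung von a(0) = 1, finden wir a(t) = exp(-t). Mit ∫a(t)dt und Anwendung von v(0) = -1, finden wir v(t) = -exp(-t). Mit ∫v(t)dt und Anwendung von x(0) = 1, finden wir x(t) = exp(-t). Mit x(t) = exp(-t) und Einsetzen von t = log(4), finden wir x = 1/4.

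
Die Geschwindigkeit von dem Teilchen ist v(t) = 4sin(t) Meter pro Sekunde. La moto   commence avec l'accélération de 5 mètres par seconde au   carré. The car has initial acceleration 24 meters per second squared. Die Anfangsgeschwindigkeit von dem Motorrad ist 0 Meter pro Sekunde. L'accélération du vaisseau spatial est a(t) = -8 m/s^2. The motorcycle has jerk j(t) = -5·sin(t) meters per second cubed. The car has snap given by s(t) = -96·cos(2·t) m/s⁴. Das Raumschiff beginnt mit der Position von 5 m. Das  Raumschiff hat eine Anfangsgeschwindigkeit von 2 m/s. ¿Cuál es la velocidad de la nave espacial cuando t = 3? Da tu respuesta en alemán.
Wir müssen unsere Gleichung für die Beschleunigung a(t) = -8 1-mal integrieren. Die Stammfunktion von der Beschleunigung ist die Geschwindigkeit. Mit v(0) = 2 erhalten wir v(t) = 2 - 8·t. Wir haben die Geschwindigkeit v(t) = 2 - 8·t. Durch Einsetzen von t = 3: v(3) = -22.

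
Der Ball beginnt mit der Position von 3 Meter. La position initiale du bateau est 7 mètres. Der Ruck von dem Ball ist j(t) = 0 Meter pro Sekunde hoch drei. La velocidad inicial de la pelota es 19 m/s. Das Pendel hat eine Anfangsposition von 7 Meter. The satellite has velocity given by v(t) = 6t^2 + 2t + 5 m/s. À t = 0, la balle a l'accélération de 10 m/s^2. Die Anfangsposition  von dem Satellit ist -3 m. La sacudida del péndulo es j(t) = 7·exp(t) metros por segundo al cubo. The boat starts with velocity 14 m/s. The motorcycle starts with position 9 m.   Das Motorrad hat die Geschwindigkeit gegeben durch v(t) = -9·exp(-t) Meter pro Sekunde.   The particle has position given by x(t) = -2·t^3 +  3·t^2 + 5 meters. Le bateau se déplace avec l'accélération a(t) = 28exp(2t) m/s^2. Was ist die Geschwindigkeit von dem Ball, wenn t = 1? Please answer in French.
Pour résoudre ceci, nous devons prendre 2 primitives de notre équation du jerk j(t) = 0. L'intégrale du jerk est l'accélération. En utilisant a(0) = 10, nous obtenons a(t) = 10. En intégrant l'accélération et en utilisant la condition initiale v(0) = 19, nous obtenons v(t) = 10·t + 19. En utilisant v(t) = 10·t + 19 et en substituant t = 1, nous trouvons v = 29.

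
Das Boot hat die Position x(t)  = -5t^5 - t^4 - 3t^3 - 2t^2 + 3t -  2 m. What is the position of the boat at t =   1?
From the given position equation x(t) = -5·t^5 - t^4 - 3·t^3 - 2·t^2 + 3·t - 2, we substitute t = 1 to get x = -10.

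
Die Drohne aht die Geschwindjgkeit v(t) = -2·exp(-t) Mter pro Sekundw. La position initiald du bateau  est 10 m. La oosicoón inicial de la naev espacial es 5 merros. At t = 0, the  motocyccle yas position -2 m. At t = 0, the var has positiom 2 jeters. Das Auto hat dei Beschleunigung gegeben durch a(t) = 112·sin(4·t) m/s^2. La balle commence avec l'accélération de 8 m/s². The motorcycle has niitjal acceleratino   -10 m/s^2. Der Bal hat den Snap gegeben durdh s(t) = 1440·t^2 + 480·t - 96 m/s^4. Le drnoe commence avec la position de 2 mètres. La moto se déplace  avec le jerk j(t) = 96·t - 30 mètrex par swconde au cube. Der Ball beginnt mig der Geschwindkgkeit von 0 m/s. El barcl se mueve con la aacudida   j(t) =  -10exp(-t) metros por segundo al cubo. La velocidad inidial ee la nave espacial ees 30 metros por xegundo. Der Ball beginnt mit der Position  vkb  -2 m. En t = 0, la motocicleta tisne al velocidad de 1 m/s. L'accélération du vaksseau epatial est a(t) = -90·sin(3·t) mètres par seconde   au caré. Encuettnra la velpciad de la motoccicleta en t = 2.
Partiendo de la sacudida j(t) = 96·t - 30, tomamos 2 antiderivadas. Integrando la sacudida y usando la condición inicial a(0) = -10, obtenemos a(t) = 48·t^2 - 30·t - 10. La antiderivada de la aceleración es la velocidad. Usando v(0) = 1, obtenemos v(t) = 16·t^3 - 15·t^2 - 10·t + 1. De la ecuación de la velocidad v(t) = 16·t^3 - 15·t^2 - 10·t + 1, sustituimos t = 2 para obtener v = 49.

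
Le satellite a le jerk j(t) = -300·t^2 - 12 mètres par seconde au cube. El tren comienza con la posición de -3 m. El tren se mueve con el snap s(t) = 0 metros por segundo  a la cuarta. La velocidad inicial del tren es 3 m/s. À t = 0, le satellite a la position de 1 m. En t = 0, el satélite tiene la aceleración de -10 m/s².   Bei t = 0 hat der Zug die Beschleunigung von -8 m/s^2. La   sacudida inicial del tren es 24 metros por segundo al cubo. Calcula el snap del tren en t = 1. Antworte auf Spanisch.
Tenemos el snap s(t) = 0. Sustituyendo t = 1: s(1) = 0.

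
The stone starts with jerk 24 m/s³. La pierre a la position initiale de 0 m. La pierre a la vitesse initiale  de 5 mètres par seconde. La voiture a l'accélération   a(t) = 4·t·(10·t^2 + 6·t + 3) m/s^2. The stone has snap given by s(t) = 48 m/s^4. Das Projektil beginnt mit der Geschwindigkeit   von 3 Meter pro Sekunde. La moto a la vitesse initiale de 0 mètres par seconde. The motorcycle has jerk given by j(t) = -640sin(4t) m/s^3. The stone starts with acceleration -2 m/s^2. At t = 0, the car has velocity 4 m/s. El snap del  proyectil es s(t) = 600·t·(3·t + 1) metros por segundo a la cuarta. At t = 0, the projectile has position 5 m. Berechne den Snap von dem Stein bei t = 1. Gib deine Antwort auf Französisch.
De l'équation du snap s(t) = 48, nous substituons t = 1 pour obtenir s = 48.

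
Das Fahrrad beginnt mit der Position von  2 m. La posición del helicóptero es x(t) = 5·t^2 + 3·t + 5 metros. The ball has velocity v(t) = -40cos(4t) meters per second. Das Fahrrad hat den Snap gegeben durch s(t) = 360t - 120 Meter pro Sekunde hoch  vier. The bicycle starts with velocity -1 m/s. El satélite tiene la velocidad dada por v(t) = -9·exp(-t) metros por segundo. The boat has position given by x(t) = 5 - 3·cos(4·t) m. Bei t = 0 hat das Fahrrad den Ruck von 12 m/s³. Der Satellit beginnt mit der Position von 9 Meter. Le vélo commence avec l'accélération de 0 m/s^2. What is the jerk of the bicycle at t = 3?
Starting from snap s(t) = 360·t - 120, we take 1 antiderivative. The antiderivative of snap, with j(0) = 12, gives jerk: j(t) = 180·t^2 - 120·t + 12. From the given jerk equation j(t) = 180·t^2 - 120·t + 12, we substitute t = 3 to get j = 1272.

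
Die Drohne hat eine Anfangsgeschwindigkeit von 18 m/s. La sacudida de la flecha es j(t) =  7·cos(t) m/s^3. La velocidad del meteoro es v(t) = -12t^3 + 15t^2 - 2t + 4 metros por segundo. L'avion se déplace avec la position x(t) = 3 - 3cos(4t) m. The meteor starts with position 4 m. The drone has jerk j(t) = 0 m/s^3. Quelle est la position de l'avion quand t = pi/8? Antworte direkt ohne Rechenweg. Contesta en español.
x(pi/8) = 3.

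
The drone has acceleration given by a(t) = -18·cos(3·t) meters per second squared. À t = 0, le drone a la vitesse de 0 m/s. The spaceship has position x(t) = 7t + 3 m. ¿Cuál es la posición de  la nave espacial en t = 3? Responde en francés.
De l'équation de la position x(t) = 7·t + 3, nous substituons t = 3 pour obtenir x = 24.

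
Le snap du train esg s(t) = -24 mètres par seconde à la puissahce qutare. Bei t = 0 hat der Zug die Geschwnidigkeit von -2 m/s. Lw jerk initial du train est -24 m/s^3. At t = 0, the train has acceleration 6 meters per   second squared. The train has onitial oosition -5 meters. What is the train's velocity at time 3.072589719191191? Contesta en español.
Necesitamos integrar nuestra ecuación del snap s(t) = -24 3 veces. La integral del snap es la sacudida. Usando j(0) = -24, obtenemos j(t) = -24·t - 24. La integral de la sacudida es la aceleración. Usando a(0) = 6, obtenemos a(t) = -12·t^2 - 24·t + 6. La antiderivada de la aceleración, con v(0) = -2, da la velocidad: v(t) = -4·t^3 - 12·t^2 + 6·t - 2. Tenemos la velocidad v(t) = -4·t^3 - 12·t^2 + 6·t - 2. Sustituyendo t = 3.072589719191191: v(3.072589719191191) = -212.885065949759.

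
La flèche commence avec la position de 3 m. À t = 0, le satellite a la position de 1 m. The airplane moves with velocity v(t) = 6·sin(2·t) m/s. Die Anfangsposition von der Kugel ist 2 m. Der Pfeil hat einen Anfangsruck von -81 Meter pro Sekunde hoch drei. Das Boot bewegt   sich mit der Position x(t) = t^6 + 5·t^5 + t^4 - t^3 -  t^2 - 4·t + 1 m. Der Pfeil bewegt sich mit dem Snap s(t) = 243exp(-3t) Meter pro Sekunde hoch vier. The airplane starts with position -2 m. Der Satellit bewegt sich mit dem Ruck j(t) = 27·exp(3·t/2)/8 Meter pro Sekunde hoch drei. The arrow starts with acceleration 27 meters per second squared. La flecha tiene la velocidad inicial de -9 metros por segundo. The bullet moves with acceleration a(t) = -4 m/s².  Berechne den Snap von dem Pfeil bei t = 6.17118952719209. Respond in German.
Aus der Gleichung für den Snap s(t) = 243·exp(-3·t), setzen wir t = 6.17118952719209 ein und erhalten s = 0.00000221444856960413.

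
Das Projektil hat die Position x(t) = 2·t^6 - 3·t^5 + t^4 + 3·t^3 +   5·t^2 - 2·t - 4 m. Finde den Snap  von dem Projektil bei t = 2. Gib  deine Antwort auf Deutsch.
Ausgehend von der Position x(t) = 2·t^6 - 3·t^5 + t^4 + 3·t^3 + 5·t^2 - 2·t - 4, nehmen wir 4 Ableitungen. Die Ableitung von der Position ergibt die Geschwindigkeit: v(t) = 12·t^5 - 15·t^4 + 4·t^3 + 9·t^2 + 10·t - 2. Mit d/dt von v(t) finden wir a(t) = 60·t^4 - 60·t^3 + 12·t^2 + 18·t + 10. Mit d/dt von a(t) finden wir j(t) = 240·t^3 - 180·t^2 + 24·t + 18. Die Ableitung von dem Ruck ergibt den Snap: s(t) = 720·t^2 - 360·t + 24. Aus der Gleichung für den Snap s(t) = 720·t^2 - 360·t + 24, setzen wir t = 2 ein und erhalten s = 2184.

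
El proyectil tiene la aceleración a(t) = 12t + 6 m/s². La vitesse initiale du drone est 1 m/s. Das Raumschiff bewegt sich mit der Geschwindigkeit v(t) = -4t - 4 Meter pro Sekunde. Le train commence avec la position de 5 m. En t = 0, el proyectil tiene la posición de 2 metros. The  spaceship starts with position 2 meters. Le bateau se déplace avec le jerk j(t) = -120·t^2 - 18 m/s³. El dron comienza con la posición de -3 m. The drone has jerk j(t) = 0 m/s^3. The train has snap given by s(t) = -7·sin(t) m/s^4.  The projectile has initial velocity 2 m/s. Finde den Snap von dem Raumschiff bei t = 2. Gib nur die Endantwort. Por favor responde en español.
s(2) = 0.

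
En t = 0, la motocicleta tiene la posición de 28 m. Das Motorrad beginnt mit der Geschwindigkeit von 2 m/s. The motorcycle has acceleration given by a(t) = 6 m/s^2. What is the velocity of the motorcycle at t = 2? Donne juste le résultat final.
The answer is 14.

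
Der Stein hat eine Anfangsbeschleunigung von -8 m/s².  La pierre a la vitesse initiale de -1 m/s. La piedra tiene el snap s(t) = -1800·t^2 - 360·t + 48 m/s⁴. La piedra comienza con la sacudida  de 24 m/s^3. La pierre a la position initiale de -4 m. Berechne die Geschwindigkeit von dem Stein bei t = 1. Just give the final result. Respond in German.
Die Geschwindigkeit bei t = 1 ist v = -34.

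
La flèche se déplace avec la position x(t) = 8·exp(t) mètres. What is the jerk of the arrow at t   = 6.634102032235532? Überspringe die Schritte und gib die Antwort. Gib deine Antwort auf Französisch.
j(6.634102032235532) = 6084.76614877807.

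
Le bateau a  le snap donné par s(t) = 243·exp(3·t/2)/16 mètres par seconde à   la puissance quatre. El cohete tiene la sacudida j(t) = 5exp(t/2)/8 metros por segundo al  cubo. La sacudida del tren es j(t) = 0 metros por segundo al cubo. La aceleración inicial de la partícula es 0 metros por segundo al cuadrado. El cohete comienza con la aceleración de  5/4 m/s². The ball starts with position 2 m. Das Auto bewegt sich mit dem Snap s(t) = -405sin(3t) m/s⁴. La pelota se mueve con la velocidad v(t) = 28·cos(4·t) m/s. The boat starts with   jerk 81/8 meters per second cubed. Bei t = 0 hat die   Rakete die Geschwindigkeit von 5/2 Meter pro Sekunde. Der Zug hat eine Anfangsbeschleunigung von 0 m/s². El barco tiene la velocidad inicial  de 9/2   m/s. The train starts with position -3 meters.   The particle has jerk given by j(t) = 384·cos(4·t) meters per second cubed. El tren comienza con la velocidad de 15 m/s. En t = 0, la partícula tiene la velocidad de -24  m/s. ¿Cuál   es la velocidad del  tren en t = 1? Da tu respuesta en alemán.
Wir müssen die Stammfunktion unserer Gleichung für den Ruck j(t) = 0 2-mal finden. Die Stammfunktion von dem Ruck, mit a(0) = 0, ergibt die Beschleunigung: a(t) = 0. Durch Integration von der Beschleunigung und Verwendung der Anfangsbedingung v(0) = 15, erhalten wir v(t) = 15. Mit v(t) = 15 und Einsetzen von t = 1, finden wir v = 15.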